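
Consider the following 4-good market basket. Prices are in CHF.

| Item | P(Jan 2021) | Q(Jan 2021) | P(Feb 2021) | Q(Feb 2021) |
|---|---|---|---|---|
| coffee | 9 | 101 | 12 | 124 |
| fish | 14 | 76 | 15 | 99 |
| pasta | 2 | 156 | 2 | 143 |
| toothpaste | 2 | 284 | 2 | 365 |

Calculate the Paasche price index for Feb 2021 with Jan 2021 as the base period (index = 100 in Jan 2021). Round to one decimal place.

Paasche price index uses current-period quantities as weights.
ΣP(Feb 2021)·Q(Feb 2021) = 12×124 + 15×99 + 2×143 + 2×365 = 1488 + 1485 + 286 + 730 = 3989
ΣP(Jan 2021)·Q(Feb 2021) = 9×124 + 14×99 + 2×143 + 2×365 = 1116 + 1386 + 286 + 730 = 3518
Index = 3989 / 3518 × 100 = 113.3883

113.4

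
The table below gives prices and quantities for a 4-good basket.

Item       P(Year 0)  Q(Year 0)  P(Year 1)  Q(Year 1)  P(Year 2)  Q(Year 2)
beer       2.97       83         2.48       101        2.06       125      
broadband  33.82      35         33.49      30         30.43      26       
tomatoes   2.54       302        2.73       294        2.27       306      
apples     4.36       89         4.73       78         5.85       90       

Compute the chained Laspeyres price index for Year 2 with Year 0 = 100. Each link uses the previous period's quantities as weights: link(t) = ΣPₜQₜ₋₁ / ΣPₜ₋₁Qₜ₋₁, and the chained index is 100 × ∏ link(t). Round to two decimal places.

93.86

Link Year 0→Year 1:
ΣP(Year 1)Q(Year 0) = 2.48×83 + 33.49×35 + 2.73×302 + 4.73×89 = 205.84 + 1172.15 + 824.46 + 420.97 = 2623.42
ΣP(Year 0)Q(Year 0) = 2.97×83 + 33.82×35 + 2.54×302 + 4.36×89 = 246.51 + 1183.7 + 767.08 + 388.04 = 2585.33
link = 2623.42/2585.33 = 1.014733
Link Year 1→Year 2:
ΣP(Year 2)Q(Year 1) = 2.06×101 + 30.43×30 + 2.27×294 + 5.85×78 = 208.06 + 912.9 + 667.38 + 456.3 = 2244.64
ΣP(Year 1)Q(Year 1) = 2.48×101 + 33.49×30 + 2.73×294 + 4.73×78 = 250.48 + 1004.7 + 802.62 + 368.94 = 2426.74
link = 2244.64/2426.74 = 0.924961
Chained index = 100 × 1.014733 × 0.924961 = 93.8589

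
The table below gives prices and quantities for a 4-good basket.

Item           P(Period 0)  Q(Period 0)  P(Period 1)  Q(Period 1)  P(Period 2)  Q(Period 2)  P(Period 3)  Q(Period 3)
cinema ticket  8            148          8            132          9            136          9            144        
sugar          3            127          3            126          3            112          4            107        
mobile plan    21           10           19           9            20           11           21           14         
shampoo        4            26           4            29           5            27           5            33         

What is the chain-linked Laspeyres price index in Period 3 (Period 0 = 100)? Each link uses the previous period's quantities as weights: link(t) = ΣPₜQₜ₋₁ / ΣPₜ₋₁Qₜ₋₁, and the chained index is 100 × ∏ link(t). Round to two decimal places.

Link Period 0→Period 1:
ΣP(Period 1)Q(Period 0) = 8×148 + 3×127 + 19×10 + 4×26 = 1184 + 381 + 190 + 104 = 1859
ΣP(Period 0)Q(Period 0) = 8×148 + 3×127 + 21×10 + 4×26 = 1184 + 381 + 210 + 104 = 1879
link = 1859/1879 = 0.989356
Link Period 1→Period 2:
ΣP(Period 2)Q(Period 1) = 9×132 + 3×126 + 20×9 + 5×29 = 1188 + 378 + 180 + 145 = 1891
ΣP(Period 1)Q(Period 1) = 8×132 + 3×126 + 19×9 + 4×29 = 1056 + 378 + 171 + 116 = 1721
link = 1891/1721 = 1.098780
Link Period 2→Period 3:
ΣP(Period 3)Q(Period 2) = 9×136 + 4×112 + 21×11 + 5×27 = 1224 + 448 + 231 + 135 = 2038
ΣP(Period 2)Q(Period 2) = 9×136 + 3×112 + 20×11 + 5×27 = 1224 + 336 + 220 + 135 = 1915
link = 2038/1915 = 1.064230
Chained index = 100 × 0.989356 × 1.098780 × 1.064230 = 115.6908

115.69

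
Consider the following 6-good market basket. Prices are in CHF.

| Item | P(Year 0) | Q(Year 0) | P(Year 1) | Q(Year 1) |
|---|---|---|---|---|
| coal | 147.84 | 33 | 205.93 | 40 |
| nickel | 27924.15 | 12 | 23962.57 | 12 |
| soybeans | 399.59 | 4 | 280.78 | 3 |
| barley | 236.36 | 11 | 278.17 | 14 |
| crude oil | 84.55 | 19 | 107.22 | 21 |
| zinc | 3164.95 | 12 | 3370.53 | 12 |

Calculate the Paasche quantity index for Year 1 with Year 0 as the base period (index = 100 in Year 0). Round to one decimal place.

100.6

Paasche quantity index uses current-period prices as weights.
ΣP(Year 1)·Q(Year 1) = 205.93×40 + 23962.57×12 + 280.78×3 + 278.17×14 + 107.22×21 + 3370.53×12 = 8237.2 + 287550.84 + 842.34 + 3894.38 + 2251.62 + 40446.36 = 343222.74
ΣP(Year 1)·Q(Year 0) = 205.93×33 + 23962.57×12 + 280.78×4 + 278.17×11 + 107.22×19 + 3370.53×12 = 6795.69 + 287550.84 + 1123.12 + 3059.87 + 2037.18 + 40446.36 = 341013.06
Index = 343222.74 / 341013.06 × 100 = 100.6480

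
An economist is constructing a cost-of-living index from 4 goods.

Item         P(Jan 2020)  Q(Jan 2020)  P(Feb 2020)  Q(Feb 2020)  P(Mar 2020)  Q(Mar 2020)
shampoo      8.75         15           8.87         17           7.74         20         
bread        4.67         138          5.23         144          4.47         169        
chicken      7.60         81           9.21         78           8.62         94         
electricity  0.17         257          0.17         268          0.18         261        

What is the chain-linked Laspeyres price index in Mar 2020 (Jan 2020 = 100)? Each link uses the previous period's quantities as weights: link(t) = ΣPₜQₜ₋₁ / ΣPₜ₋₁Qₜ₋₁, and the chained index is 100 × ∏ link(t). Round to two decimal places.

102.78

Link Jan 2020→Feb 2020:
ΣP(Feb 2020)Q(Jan 2020) = 8.87×15 + 5.23×138 + 9.21×81 + 0.17×257 = 133.05 + 721.74 + 746.01 + 43.69 = 1644.49
ΣP(Jan 2020)Q(Jan 2020) = 8.75×15 + 4.67×138 + 7.60×81 + 0.17×257 = 131.25 + 644.46 + 615.6 + 43.69 = 1435
link = 1644.49/1435 = 1.145986
Link Feb 2020→Mar 2020:
ΣP(Mar 2020)Q(Feb 2020) = 7.74×17 + 4.47×144 + 8.62×78 + 0.18×268 = 131.58 + 643.68 + 672.36 + 48.24 = 1495.86
ΣP(Feb 2020)Q(Feb 2020) = 8.87×17 + 5.23×144 + 9.21×78 + 0.17×268 = 150.79 + 753.12 + 718.38 + 45.56 = 1667.85
link = 1495.86/1667.85 = 0.896879
Chained index = 100 × 1.145986 × 0.896879 = 102.7811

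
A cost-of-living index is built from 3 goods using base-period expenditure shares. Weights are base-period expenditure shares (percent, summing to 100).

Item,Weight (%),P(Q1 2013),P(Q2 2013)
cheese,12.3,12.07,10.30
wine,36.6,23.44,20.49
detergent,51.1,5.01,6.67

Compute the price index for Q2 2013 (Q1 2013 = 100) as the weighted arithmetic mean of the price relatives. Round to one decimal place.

110.5

cheese: 12.3 × (10.30/12.07) = 12.3 × 0.853355 = 10.4963
wine: 36.6 × (20.49/23.44) = 36.6 × 0.874147 = 31.9938
detergent: 51.1 × (6.67/5.01) = 51.1 × 1.331337 = 68.0313
Index = Σ wᵢ·(p₁ᵢ/p₀ᵢ) = 10.4963 + 31.9938 + 68.0313 = 110.5214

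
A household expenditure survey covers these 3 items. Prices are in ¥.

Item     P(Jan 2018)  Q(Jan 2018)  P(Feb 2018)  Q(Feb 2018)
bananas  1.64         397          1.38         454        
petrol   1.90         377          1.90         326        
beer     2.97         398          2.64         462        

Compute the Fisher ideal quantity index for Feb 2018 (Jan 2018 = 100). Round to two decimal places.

106.92

Laspeyres component (base-period weights):
ΣP(Jan 2018)Q(Feb 2018) = 1.64×454 + 1.90×326 + 2.97×462 = 744.56 + 619.4 + 1372.14 = 2736.1
ΣP(Jan 2018)Q(Jan 2018) = 1.64×397 + 1.90×377 + 2.97×398 = 651.08 + 716.3 + 1182.06 = 2549.44
L = 2736.1 / 2549.44 × 100 = 107.3216
Paasche component (current-period weights):
ΣP(Feb 2018)Q(Feb 2018) = 1.38×454 + 1.90×326 + 2.64×462 = 626.52 + 619.4 + 1219.68 = 2465.6
ΣP(Feb 2018)Q(Jan 2018) = 1.38×397 + 1.90×377 + 2.64×398 = 547.86 + 716.3 + 1050.72 = 2314.88
P = 2465.6 / 2314.88 × 100 = 106.5109
Fisher = √(L × P) = √(107.3216 × 106.5109) = 106.9155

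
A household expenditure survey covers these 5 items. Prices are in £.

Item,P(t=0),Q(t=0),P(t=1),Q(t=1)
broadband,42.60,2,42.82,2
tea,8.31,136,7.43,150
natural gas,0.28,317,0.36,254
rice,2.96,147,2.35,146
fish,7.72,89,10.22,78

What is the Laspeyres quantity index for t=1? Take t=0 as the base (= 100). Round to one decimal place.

100.4

Laspeyres quantity index uses base-period prices as weights.
ΣP(t=0)·Q(t=1) = 42.60×2 + 8.31×150 + 0.28×254 + 2.96×146 + 7.72×78 = 85.2 + 1246.5 + 71.12 + 432.16 + 602.16 = 2437.14
ΣP(t=0)·Q(t=0) = 42.60×2 + 8.31×136 + 0.28×317 + 2.96×147 + 7.72×89 = 85.2 + 1130.16 + 88.76 + 435.12 + 687.08 = 2426.32
Index = 2437.14 / 2426.32 × 100 = 100.4459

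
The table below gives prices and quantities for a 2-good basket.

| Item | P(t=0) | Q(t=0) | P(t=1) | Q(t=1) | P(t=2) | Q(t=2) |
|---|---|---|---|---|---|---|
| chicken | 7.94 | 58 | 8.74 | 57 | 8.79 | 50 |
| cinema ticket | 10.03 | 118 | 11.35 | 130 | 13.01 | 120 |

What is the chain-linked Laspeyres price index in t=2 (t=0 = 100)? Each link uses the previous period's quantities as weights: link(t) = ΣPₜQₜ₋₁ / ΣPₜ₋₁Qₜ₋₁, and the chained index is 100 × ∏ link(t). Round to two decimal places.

124.74

Link t=0→t=1:
ΣP(t=1)Q(t=0) = 8.74×58 + 11.35×118 = 506.92 + 1339.3 = 1846.22
ΣP(t=0)Q(t=0) = 7.94×58 + 10.03×118 = 460.52 + 1183.54 = 1644.06
link = 1846.22/1644.06 = 1.122964
Link t=1→t=2:
ΣP(t=2)Q(t=1) = 8.79×57 + 13.01×130 = 501.03 + 1691.3 = 2192.33
ΣP(t=1)Q(t=1) = 8.74×57 + 11.35×130 = 498.18 + 1475.5 = 1973.68
link = 2192.33/1973.68 = 1.110783
Chained index = 100 × 1.122964 × 1.110783 = 124.7369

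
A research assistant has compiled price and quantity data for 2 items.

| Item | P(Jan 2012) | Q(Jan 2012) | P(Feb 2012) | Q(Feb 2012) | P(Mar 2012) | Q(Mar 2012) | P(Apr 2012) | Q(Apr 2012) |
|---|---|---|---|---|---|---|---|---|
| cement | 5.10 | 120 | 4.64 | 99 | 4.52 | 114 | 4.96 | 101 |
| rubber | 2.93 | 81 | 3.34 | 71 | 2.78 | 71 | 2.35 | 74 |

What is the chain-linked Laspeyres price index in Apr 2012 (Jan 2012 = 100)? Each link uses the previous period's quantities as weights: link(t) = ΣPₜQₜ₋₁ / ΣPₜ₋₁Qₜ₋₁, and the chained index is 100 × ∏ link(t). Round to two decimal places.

Link Jan 2012→Feb 2012:
ΣP(Feb 2012)Q(Jan 2012) = 4.64×120 + 3.34×81 = 556.8 + 270.54 = 827.34
ΣP(Jan 2012)Q(Jan 2012) = 5.10×120 + 2.93×81 = 612 + 237.33 = 849.33
link = 827.34/849.33 = 0.974109
Link Feb 2012→Mar 2012:
ΣP(Mar 2012)Q(Feb 2012) = 4.52×99 + 2.78×71 = 447.48 + 197.38 = 644.86
ΣP(Feb 2012)Q(Feb 2012) = 4.64×99 + 3.34×71 = 459.36 + 237.14 = 696.5
link = 644.86/696.5 = 0.925858
Link Mar 2012→Apr 2012:
ΣP(Apr 2012)Q(Mar 2012) = 4.96×114 + 2.35×71 = 565.44 + 166.85 = 732.29
ΣP(Mar 2012)Q(Mar 2012) = 4.52×114 + 2.78×71 = 515.28 + 197.38 = 712.66
link = 732.29/712.66 = 1.027545
Chained index = 100 × 0.974109 × 0.925858 × 1.027545 = 92.6729

92.67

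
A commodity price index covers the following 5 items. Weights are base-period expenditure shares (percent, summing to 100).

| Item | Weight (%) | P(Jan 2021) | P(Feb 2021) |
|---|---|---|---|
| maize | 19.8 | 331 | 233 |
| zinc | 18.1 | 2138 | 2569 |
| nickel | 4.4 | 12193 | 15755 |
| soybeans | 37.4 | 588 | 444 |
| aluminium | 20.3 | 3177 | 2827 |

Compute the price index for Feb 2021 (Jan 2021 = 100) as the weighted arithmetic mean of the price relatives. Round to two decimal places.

87.68

maize: 19.8 × (233/331) = 19.8 × 0.703927 = 13.9378
zinc: 18.1 × (2569/2138) = 18.1 × 1.201590 = 21.7488
nickel: 4.4 × (15755/12193) = 4.4 × 1.292135 = 5.6854
soybeans: 37.4 × (444/588) = 37.4 × 0.755102 = 28.2408
aluminium: 20.3 × (2827/3177) = 20.3 × 0.889833 = 18.0636
Index = Σ wᵢ·(p₁ᵢ/p₀ᵢ) = 13.9378 + 21.7488 + 5.6854 + 28.2408 + 18.0636 = 87.6764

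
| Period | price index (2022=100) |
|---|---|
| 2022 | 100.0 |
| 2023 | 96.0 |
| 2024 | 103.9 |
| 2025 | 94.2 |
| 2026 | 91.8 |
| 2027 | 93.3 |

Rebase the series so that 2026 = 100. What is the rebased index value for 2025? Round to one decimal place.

102.6

Rebased(2025) = 94.2 / 91.8 × 100 = 102.6144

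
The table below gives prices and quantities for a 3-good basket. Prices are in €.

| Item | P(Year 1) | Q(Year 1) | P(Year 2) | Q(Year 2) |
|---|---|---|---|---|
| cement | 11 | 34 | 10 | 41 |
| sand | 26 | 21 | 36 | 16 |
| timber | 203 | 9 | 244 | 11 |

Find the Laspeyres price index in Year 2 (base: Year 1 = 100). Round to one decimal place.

119.8

Laspeyres price index uses base-period quantities as weights.
ΣP(Year 2)·Q(Year 1) = 10×34 + 36×21 + 244×9 = 340 + 756 + 2196 = 3292
ΣP(Year 1)·Q(Year 1) = 11×34 + 26×21 + 203×9 = 374 + 546 + 1827 = 2747
Index = 3292 / 2747 × 100 = 119.8398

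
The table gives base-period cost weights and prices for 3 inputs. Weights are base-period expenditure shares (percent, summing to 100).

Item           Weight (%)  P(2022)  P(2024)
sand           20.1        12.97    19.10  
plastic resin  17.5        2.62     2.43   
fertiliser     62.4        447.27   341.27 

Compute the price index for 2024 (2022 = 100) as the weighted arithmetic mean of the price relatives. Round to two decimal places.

93.44

sand: 20.1 × (19.10/12.97) = 20.1 × 1.472629 = 29.5998
plastic resin: 17.5 × (2.43/2.62) = 17.5 × 0.927481 = 16.2309
fertiliser: 62.4 × (341.27/447.27) = 62.4 × 0.763007 = 47.6116
Index = Σ wᵢ·(p₁ᵢ/p₀ᵢ) = 29.5998 + 16.2309 + 47.6116 = 93.4424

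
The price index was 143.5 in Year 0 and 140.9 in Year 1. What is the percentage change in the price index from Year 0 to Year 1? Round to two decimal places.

Change = (140.9 − 143.5) / 143.5 × 100
       = -2.6 / 143.5 × 100 = -1.8118%

-1.81%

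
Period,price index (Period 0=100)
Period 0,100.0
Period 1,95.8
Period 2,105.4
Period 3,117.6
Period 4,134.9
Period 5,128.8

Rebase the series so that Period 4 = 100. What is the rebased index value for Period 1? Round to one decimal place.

71.0

Rebased(Period 1) = 95.8 / 134.9 × 100 = 71.0156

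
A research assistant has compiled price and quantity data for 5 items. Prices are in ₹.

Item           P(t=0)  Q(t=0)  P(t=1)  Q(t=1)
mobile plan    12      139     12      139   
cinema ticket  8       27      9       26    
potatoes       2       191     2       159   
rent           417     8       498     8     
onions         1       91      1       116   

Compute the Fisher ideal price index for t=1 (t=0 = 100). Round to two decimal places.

111.90

Laspeyres component (base-period weights):
ΣP(t=1)Q(t=0) = 12×139 + 9×27 + 2×191 + 498×8 + 1×91 = 1668 + 243 + 382 + 3984 + 91 = 6368
ΣP(t=0)Q(t=0) = 12×139 + 8×27 + 2×191 + 417×8 + 1×91 = 1668 + 216 + 382 + 3336 + 91 = 5693
L = 6368 / 5693 × 100 = 111.8567
Paasche component (current-period weights):
ΣP(t=1)Q(t=1) = 12×139 + 9×26 + 2×159 + 498×8 + 1×116 = 1668 + 234 + 318 + 3984 + 116 = 6320
ΣP(t=0)Q(t=1) = 12×139 + 8×26 + 2×159 + 417×8 + 1×116 = 1668 + 208 + 318 + 3336 + 116 = 5646
P = 6320 / 5646 × 100 = 111.9377
Fisher = √(L × P) = √(111.8567 × 111.9377) = 111.8972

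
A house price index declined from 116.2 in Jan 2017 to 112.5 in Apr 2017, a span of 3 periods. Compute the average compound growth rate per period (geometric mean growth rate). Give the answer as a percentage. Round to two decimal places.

-1.07%

Growth factor = (112.5/116.2)^(1/3) = (0.968158)^(1/3) = 0.989271
Growth rate = 0.989271 − 1 = -0.010729 = -1.0729%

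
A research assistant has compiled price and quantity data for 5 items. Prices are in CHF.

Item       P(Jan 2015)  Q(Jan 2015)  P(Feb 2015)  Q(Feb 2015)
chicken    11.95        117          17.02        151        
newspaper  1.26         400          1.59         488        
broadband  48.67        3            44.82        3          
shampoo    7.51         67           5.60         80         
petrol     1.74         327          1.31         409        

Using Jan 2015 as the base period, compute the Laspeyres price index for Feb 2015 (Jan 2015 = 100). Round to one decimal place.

Laspeyres price index uses base-period quantities as weights.
ΣP(Feb 2015)·Q(Jan 2015) = 17.02×117 + 1.59×400 + 44.82×3 + 5.60×67 + 1.31×327 = 1991.34 + 636 + 134.46 + 375.2 + 428.37 = 3565.37
ΣP(Jan 2015)·Q(Jan 2015) = 11.95×117 + 1.26×400 + 48.67×3 + 7.51×67 + 1.74×327 = 1398.15 + 504 + 146.01 + 503.17 + 568.98 = 3120.31
Index = 3565.37 / 3120.31 × 100 = 114.2633

114.3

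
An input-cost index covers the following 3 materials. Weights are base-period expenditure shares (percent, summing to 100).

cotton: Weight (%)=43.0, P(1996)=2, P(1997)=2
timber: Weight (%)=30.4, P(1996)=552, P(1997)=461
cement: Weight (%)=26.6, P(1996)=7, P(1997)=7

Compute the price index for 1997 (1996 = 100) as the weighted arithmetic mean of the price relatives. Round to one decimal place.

cotton: 43.0 × (2/2) = 43.0 × 1.000000 = 43.0000
timber: 30.4 × (461/552) = 30.4 × 0.835145 = 25.3884
cement: 26.6 × (7/7) = 26.6 × 1.000000 = 26.6000
Index = Σ wᵢ·(p₁ᵢ/p₀ᵢ) = 43.0000 + 25.3884 + 26.6000 = 94.9884

95.0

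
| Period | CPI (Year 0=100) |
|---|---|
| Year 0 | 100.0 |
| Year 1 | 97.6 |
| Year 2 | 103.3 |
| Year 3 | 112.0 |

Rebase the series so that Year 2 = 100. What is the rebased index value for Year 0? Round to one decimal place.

Rebased(Year 0) = 100.0 / 103.3 × 100 = 96.8054

96.8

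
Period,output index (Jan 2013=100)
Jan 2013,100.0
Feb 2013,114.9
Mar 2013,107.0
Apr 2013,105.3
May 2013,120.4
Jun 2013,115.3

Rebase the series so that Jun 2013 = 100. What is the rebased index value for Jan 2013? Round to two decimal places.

86.73

Rebased(Jan 2013) = 100.0 / 115.3 × 100 = 86.7303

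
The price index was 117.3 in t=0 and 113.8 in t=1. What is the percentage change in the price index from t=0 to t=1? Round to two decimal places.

Change = (113.8 − 117.3) / 117.3 × 100
       = -3.5 / 117.3 × 100 = -2.9838%

-2.98%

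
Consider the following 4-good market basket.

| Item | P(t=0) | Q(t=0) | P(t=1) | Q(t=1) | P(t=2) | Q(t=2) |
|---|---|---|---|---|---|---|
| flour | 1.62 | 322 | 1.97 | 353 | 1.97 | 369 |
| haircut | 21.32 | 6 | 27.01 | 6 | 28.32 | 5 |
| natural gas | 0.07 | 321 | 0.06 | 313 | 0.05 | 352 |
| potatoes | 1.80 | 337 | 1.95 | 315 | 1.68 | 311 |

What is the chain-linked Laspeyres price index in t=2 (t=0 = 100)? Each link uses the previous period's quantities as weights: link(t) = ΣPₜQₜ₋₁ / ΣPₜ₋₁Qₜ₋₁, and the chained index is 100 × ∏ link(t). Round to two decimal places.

108.98

Link t=0→t=1:
ΣP(t=1)Q(t=0) = 1.97×322 + 27.01×6 + 0.06×321 + 1.95×337 = 634.34 + 162.06 + 19.26 + 657.15 = 1472.81
ΣP(t=0)Q(t=0) = 1.62×322 + 21.32×6 + 0.07×321 + 1.80×337 = 521.64 + 127.92 + 22.47 + 606.6 = 1278.63
link = 1472.81/1278.63 = 1.151866
Link t=1→t=2:
ΣP(t=2)Q(t=1) = 1.97×353 + 28.32×6 + 0.05×313 + 1.68×315 = 695.41 + 169.92 + 15.65 + 529.2 = 1410.18
ΣP(t=1)Q(t=1) = 1.97×353 + 27.01×6 + 0.06×313 + 1.95×315 = 695.41 + 162.06 + 18.78 + 614.25 = 1490.5
link = 1410.18/1490.5 = 0.946112
Chained index = 100 × 1.151866 × 0.946112 = 108.9794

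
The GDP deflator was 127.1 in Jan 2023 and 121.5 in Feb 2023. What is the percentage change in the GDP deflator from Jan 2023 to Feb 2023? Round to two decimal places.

-4.41%

Change = (121.5 − 127.1) / 127.1 × 100
       = -5.6 / 127.1 × 100 = -4.4060%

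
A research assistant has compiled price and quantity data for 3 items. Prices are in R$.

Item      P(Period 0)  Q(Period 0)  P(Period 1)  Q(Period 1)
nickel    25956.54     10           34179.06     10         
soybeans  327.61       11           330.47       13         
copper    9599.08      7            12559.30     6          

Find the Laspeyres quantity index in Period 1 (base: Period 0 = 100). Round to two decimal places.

Laspeyres quantity index uses base-period prices as weights.
ΣP(Period 0)·Q(Period 1) = 25956.54×10 + 327.61×13 + 9599.08×6 = 259565.4 + 4258.93 + 57594.48 = 321418.81
ΣP(Period 0)·Q(Period 0) = 25956.54×10 + 327.61×11 + 9599.08×7 = 259565.4 + 3603.71 + 67193.56 = 330362.67
Index = 321418.81 / 330362.67 × 100 = 97.2927

97.29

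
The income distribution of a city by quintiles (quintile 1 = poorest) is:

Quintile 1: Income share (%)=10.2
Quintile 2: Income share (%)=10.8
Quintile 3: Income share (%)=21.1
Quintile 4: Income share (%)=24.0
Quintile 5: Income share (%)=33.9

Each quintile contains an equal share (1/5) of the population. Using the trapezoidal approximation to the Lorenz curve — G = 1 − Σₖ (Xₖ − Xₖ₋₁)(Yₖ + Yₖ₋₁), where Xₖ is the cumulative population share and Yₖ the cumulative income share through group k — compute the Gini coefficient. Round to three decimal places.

Cumulative income shares Yₖ: 0.1020, 0.2100, 0.4210, 0.6610, 1.0000
Σ (Xₖ−Xₖ₋₁)(Yₖ+Yₖ₋₁) = (1/5)(0.1020+0.0000) + (1/5)(0.2100+0.1020) + (1/5)(0.4210+0.2100) + (1/5)(0.6610+0.4210) + (1/5)(1.0000+0.6610)
  = 0.0204 + 0.0624 + 0.1262 + 0.2164 + 0.3322 = 0.7576
G = 1 − 0.7576 = 0.2424

0.242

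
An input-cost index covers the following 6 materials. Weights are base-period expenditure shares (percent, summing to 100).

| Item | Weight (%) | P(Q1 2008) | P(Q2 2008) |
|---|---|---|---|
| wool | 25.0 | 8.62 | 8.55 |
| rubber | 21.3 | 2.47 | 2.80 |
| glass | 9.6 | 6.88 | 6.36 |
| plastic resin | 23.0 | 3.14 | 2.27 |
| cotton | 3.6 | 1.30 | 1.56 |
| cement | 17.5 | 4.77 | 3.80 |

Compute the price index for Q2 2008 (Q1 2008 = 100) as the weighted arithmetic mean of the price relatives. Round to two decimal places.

92.71

wool: 25.0 × (8.55/8.62) = 25.0 × 0.991879 = 24.7970
rubber: 21.3 × (2.80/2.47) = 21.3 × 1.133603 = 24.1457
glass: 9.6 × (6.36/6.88) = 9.6 × 0.924419 = 8.8744
plastic resin: 23.0 × (2.27/3.14) = 23.0 × 0.722930 = 16.6274
cotton: 3.6 × (1.56/1.30) = 3.6 × 1.200000 = 4.3200
cement: 17.5 × (3.80/4.77) = 17.5 × 0.796646 = 13.9413
Index = Σ wᵢ·(p₁ᵢ/p₀ᵢ) = 24.7970 + 24.1457 + 8.8744 + 16.6274 + 4.3200 + 13.9413 = 92.7058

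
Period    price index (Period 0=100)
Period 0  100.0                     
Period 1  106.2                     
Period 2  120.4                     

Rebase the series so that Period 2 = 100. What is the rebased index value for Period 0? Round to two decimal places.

Rebased(Period 0) = 100.0 / 120.4 × 100 = 83.0565

83.06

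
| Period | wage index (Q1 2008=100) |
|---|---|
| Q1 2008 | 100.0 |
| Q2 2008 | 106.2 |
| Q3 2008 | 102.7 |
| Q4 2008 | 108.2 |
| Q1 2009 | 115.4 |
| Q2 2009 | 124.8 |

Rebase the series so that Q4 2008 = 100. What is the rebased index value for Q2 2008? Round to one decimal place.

98.2

Rebased(Q2 2008) = 106.2 / 108.2 × 100 = 98.1516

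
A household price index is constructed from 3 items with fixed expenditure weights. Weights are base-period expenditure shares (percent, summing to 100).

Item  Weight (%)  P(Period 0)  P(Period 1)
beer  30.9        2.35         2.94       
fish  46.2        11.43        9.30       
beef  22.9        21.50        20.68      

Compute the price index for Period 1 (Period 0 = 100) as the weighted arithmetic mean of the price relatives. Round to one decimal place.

beer: 30.9 × (2.94/2.35) = 30.9 × 1.251064 = 38.6579
fish: 46.2 × (9.30/11.43) = 46.2 × 0.813648 = 37.5906
beef: 22.9 × (20.68/21.50) = 22.9 × 0.961860 = 22.0266
Index = Σ wᵢ·(p₁ᵢ/p₀ᵢ) = 38.6579 + 37.5906 + 22.0266 = 98.2750

98.3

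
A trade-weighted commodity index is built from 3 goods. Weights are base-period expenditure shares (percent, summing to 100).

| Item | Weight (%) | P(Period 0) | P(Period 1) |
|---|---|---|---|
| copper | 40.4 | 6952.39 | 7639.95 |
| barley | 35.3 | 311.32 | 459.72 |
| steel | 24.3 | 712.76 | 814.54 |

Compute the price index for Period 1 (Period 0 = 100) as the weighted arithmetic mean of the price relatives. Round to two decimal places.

copper: 40.4 × (7639.95/6952.39) = 40.4 × 1.098895 = 44.3954
barley: 35.3 × (459.72/311.32) = 35.3 × 1.476680 = 52.1268
steel: 24.3 × (814.54/712.76) = 24.3 × 1.142797 = 27.7700
Index = Σ wᵢ·(p₁ᵢ/p₀ᵢ) = 44.3954 + 52.1268 + 27.7700 = 124.2921

124.29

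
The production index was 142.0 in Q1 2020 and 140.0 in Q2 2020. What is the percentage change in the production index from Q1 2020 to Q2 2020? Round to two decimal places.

Change = (140.0 − 142.0) / 142.0 × 100
       = -2.0 / 142.0 × 100 = -1.4085%

-1.41%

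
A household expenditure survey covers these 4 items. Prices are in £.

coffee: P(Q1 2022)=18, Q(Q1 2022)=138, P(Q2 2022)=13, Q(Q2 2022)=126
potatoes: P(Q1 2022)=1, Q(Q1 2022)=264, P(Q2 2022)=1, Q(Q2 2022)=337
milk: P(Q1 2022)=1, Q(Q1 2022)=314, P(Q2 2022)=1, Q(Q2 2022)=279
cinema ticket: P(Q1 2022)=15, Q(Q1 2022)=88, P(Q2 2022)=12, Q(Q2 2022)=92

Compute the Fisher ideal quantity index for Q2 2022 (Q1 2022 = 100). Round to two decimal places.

97.63

Laspeyres component (base-period weights):
ΣP(Q1 2022)Q(Q2 2022) = 18×126 + 1×337 + 1×279 + 15×92 = 2268 + 337 + 279 + 1380 = 4264
ΣP(Q1 2022)Q(Q1 2022) = 18×138 + 1×264 + 1×314 + 15×88 = 2484 + 264 + 314 + 1320 = 4382
L = 4264 / 4382 × 100 = 97.3072
Paasche component (current-period weights):
ΣP(Q2 2022)Q(Q2 2022) = 13×126 + 1×337 + 1×279 + 12×92 = 1638 + 337 + 279 + 1104 = 3358
ΣP(Q2 2022)Q(Q1 2022) = 13×138 + 1×264 + 1×314 + 12×88 = 1794 + 264 + 314 + 1056 = 3428
P = 3358 / 3428 × 100 = 97.9580
Fisher = √(L × P) = √(97.3072 × 97.9580) = 97.6320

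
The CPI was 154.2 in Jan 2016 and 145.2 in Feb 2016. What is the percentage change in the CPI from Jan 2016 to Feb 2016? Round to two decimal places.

-5.84%

Change = (145.2 − 154.2) / 154.2 × 100
       = -9.0 / 154.2 × 100 = -5.8366%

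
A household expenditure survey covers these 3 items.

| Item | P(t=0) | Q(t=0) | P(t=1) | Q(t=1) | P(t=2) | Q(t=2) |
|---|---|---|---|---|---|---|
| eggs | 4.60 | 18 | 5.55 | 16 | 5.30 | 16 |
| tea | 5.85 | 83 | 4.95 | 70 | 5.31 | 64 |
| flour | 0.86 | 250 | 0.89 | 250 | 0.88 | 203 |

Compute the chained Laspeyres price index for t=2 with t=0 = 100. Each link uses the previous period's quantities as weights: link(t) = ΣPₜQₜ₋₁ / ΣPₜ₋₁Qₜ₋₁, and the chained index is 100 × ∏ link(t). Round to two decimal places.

96.27

Link t=0→t=1:
ΣP(t=1)Q(t=0) = 5.55×18 + 4.95×83 + 0.89×250 = 99.9 + 410.85 + 222.5 = 733.25
ΣP(t=0)Q(t=0) = 4.60×18 + 5.85×83 + 0.86×250 = 82.8 + 485.55 + 215 = 783.35
link = 733.25/783.35 = 0.936044
Link t=1→t=2:
ΣP(t=2)Q(t=1) = 5.30×16 + 5.31×70 + 0.88×250 = 84.8 + 371.7 + 220 = 676.5
ΣP(t=1)Q(t=1) = 5.55×16 + 4.95×70 + 0.89×250 = 88.8 + 346.5 + 222.5 = 657.8
link = 676.5/657.8 = 1.028428
Chained index = 100 × 0.936044 × 1.028428 = 96.2654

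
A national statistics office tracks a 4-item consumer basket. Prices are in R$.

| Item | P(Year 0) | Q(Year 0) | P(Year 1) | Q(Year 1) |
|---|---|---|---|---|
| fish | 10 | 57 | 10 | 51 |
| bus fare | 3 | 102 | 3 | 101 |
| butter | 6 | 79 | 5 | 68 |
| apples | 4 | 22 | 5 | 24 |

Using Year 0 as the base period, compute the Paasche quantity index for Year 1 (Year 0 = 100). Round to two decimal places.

Paasche quantity index uses current-period prices as weights.
ΣP(Year 1)·Q(Year 1) = 10×51 + 3×101 + 5×68 + 5×24 = 510 + 303 + 340 + 120 = 1273
ΣP(Year 1)·Q(Year 0) = 10×57 + 3×102 + 5×79 + 5×22 = 570 + 306 + 395 + 110 = 1381
Index = 1273 / 1381 × 100 = 92.1796

92.18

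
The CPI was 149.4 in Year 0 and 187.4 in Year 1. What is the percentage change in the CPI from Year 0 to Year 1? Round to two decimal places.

Change = (187.4 − 149.4) / 149.4 × 100
       = 38.0 / 149.4 × 100 = 25.4351%

25.44%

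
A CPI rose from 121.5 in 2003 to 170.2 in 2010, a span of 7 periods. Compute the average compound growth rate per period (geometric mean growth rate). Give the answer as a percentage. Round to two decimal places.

4.93%

Growth factor = (170.2/121.5)^(1/7) = (1.400823)^(1/7) = 1.049330
Growth rate = 1.049330 − 1 = 0.049330 = 4.9330%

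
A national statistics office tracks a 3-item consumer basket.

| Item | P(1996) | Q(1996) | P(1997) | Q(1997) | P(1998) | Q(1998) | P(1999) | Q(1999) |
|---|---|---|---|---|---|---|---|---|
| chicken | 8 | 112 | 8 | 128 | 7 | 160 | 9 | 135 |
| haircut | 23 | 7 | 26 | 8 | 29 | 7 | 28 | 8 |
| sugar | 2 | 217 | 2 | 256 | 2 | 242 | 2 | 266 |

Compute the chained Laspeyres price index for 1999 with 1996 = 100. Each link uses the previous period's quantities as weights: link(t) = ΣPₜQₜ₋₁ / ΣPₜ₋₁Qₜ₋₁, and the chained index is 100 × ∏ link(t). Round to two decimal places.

111.88

Link 1996→1997:
ΣP(1997)Q(1996) = 8×112 + 26×7 + 2×217 = 896 + 182 + 434 = 1512
ΣP(1996)Q(1996) = 8×112 + 23×7 + 2×217 = 896 + 161 + 434 = 1491
link = 1512/1491 = 1.014085
Link 1997→1998:
ΣP(1998)Q(1997) = 7×128 + 29×8 + 2×256 = 896 + 232 + 512 = 1640
ΣP(1997)Q(1997) = 8×128 + 26×8 + 2×256 = 1024 + 208 + 512 = 1744
link = 1640/1744 = 0.940367
Link 1998→1999:
ΣP(1999)Q(1998) = 9×160 + 28×7 + 2×242 = 1440 + 196 + 484 = 2120
ΣP(1998)Q(1998) = 7×160 + 29×7 + 2×242 = 1120 + 203 + 484 = 1807
link = 2120/1807 = 1.173215
Chained index = 100 × 1.014085 × 0.940367 × 1.173215 = 111.8792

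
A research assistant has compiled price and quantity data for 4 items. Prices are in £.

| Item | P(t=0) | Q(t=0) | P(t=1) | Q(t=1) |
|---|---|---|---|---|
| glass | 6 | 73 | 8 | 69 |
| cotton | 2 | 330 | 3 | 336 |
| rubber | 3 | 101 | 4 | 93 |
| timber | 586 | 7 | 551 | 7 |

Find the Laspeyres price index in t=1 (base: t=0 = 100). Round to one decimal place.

106.0

Laspeyres price index uses base-period quantities as weights.
ΣP(t=1)·Q(t=0) = 8×73 + 3×330 + 4×101 + 551×7 = 584 + 990 + 404 + 3857 = 5835
ΣP(t=0)·Q(t=0) = 6×73 + 2×330 + 3×101 + 586×7 = 438 + 660 + 303 + 4102 = 5503
Index = 5835 / 5503 × 100 = 106.0331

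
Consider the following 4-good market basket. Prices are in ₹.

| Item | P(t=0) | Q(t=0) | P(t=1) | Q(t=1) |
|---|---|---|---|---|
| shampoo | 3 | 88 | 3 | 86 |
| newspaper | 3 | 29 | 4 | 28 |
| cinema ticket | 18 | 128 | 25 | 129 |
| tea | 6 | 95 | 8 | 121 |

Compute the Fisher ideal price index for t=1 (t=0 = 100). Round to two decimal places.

Laspeyres component (base-period weights):
ΣP(t=1)Q(t=0) = 3×88 + 4×29 + 25×128 + 8×95 = 264 + 116 + 3200 + 760 = 4340
ΣP(t=0)Q(t=0) = 3×88 + 3×29 + 18×128 + 6×95 = 264 + 87 + 2304 + 570 = 3225
L = 4340 / 3225 × 100 = 134.5736
Paasche component (current-period weights):
ΣP(t=1)Q(t=1) = 3×86 + 4×28 + 25×129 + 8×121 = 258 + 112 + 3225 + 968 = 4563
ΣP(t=0)Q(t=1) = 3×86 + 3×28 + 18×129 + 6×121 = 258 + 84 + 2322 + 726 = 3390
P = 4563 / 3390 × 100 = 134.6018
Fisher = √(L × P) = √(134.5736 × 134.6018) = 134.5877

134.59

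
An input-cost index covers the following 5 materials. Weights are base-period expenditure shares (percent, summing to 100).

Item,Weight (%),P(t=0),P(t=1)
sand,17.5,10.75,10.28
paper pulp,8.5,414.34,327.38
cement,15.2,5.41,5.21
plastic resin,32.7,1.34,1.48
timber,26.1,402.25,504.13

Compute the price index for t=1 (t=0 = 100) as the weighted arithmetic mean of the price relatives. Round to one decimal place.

106.9

sand: 17.5 × (10.28/10.75) = 17.5 × 0.956279 = 16.7349
paper pulp: 8.5 × (327.38/414.34) = 8.5 × 0.790124 = 6.7161
cement: 15.2 × (5.21/5.41) = 15.2 × 0.963031 = 14.6381
plastic resin: 32.7 × (1.48/1.34) = 32.7 × 1.104478 = 36.1164
timber: 26.1 × (504.13/402.25) = 26.1 × 1.253275 = 32.7105
Index = Σ wᵢ·(p₁ᵢ/p₀ᵢ) = 16.7349 + 6.7161 + 14.6381 + 36.1164 + 32.7105 = 106.9159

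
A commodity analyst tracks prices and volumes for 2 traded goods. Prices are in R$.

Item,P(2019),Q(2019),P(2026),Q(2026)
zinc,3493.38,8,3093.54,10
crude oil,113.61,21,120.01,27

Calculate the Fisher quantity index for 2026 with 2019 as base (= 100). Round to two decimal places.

125.31

Laspeyres component (base-period weights):
ΣP(2019)Q(2026) = 3493.38×10 + 113.61×27 = 34933.8 + 3067.47 = 38001.27
ΣP(2019)Q(2019) = 3493.38×8 + 113.61×21 = 27947.04 + 2385.81 = 30332.85
L = 38001.27 / 30332.85 × 100 = 125.2809
Paasche component (current-period weights):
ΣP(2026)Q(2026) = 3093.54×10 + 120.01×27 = 30935.4 + 3240.27 = 34175.67
ΣP(2026)Q(2019) = 3093.54×8 + 120.01×21 = 24748.32 + 2520.21 = 27268.53
P = 34175.67 / 27268.53 × 100 = 125.3301
Fisher = √(L × P) = √(125.2809 × 125.3301) = 125.3055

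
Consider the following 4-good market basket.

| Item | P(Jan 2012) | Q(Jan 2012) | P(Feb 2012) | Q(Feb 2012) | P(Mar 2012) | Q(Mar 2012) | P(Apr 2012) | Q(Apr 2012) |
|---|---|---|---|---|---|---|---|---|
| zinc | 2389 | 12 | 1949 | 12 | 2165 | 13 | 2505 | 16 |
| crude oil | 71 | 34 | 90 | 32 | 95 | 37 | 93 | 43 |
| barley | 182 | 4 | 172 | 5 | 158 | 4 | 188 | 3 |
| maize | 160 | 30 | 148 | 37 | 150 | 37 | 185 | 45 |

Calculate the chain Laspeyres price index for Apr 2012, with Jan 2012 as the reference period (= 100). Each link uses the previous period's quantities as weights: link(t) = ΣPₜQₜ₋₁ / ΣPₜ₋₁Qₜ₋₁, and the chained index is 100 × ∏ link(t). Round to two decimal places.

Link Jan 2012→Feb 2012:
ΣP(Feb 2012)Q(Jan 2012) = 1949×12 + 90×34 + 172×4 + 148×30 = 23388 + 3060 + 688 + 4440 = 31576
ΣP(Jan 2012)Q(Jan 2012) = 2389×12 + 71×34 + 182×4 + 160×30 = 28668 + 2414 + 728 + 4800 = 36610
link = 31576/36610 = 0.862497
Link Feb 2012→Mar 2012:
ΣP(Mar 2012)Q(Feb 2012) = 2165×12 + 95×32 + 158×5 + 150×37 = 25980 + 3040 + 790 + 5550 = 35360
ΣP(Feb 2012)Q(Feb 2012) = 1949×12 + 90×32 + 172×5 + 148×37 = 23388 + 2880 + 860 + 5476 = 32604
link = 35360/32604 = 1.084530
Link Mar 2012→Apr 2012:
ΣP(Apr 2012)Q(Mar 2012) = 2505×13 + 93×37 + 188×4 + 185×37 = 32565 + 3441 + 752 + 6845 = 43603
ΣP(Mar 2012)Q(Mar 2012) = 2165×13 + 95×37 + 158×4 + 150×37 = 28145 + 3515 + 632 + 5550 = 37842
link = 43603/37842 = 1.152238
Chained index = 100 × 0.862497 × 1.084530 × 1.152238 = 107.7807

107.78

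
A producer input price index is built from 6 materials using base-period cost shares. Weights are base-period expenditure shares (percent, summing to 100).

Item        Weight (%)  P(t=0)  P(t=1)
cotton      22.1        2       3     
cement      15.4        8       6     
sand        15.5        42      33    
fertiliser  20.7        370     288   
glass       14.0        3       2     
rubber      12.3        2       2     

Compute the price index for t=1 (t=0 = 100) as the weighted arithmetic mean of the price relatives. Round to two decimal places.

94.62

cotton: 22.1 × (3/2) = 22.1 × 1.500000 = 33.1500
cement: 15.4 × (6/8) = 15.4 × 0.750000 = 11.5500
sand: 15.5 × (33/42) = 15.5 × 0.785714 = 12.1786
fertiliser: 20.7 × (288/370) = 20.7 × 0.778378 = 16.1124
glass: 14.0 × (2/3) = 14.0 × 0.666667 = 9.3333
rubber: 12.3 × (2/2) = 12.3 × 1.000000 = 12.3000
Index = Σ wᵢ·(p₁ᵢ/p₀ᵢ) = 33.1500 + 11.5500 + 12.1786 + 16.1124 + 9.3333 + 12.3000 = 94.6243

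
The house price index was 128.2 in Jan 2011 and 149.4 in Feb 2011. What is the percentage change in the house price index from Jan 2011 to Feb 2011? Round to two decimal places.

16.54%

Change = (149.4 − 128.2) / 128.2 × 100
       = 21.2 / 128.2 × 100 = 16.5367%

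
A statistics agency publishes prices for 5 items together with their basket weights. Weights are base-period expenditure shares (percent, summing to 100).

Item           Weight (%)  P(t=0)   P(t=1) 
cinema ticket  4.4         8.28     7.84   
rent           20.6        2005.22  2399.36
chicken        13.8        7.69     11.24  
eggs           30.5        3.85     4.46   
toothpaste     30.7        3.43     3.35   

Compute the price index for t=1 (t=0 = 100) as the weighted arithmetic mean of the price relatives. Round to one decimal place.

cinema ticket: 4.4 × (7.84/8.28) = 4.4 × 0.946860 = 4.1662
rent: 20.6 × (2399.36/2005.22) = 20.6 × 1.196557 = 24.6491
chicken: 13.8 × (11.24/7.69) = 13.8 × 1.461638 = 20.1706
eggs: 30.5 × (4.46/3.85) = 30.5 × 1.158442 = 35.3325
toothpaste: 30.7 × (3.35/3.43) = 30.7 × 0.976676 = 29.9840
Index = Σ wᵢ·(p₁ᵢ/p₀ᵢ) = 4.1662 + 24.6491 + 20.1706 + 35.3325 + 29.9840 = 114.3023

114.3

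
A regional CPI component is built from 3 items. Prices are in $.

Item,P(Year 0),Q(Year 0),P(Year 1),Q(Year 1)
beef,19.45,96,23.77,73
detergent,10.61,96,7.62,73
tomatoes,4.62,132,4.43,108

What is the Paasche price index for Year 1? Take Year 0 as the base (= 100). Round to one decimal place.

Paasche price index uses current-period quantities as weights.
ΣP(Year 1)·Q(Year 1) = 23.77×73 + 7.62×73 + 4.43×108 = 1735.21 + 556.26 + 478.44 = 2769.91
ΣP(Year 0)·Q(Year 1) = 19.45×73 + 10.61×73 + 4.62×108 = 1419.85 + 774.53 + 498.96 = 2693.34
Index = 2769.91 / 2693.34 × 100 = 102.8429

102.8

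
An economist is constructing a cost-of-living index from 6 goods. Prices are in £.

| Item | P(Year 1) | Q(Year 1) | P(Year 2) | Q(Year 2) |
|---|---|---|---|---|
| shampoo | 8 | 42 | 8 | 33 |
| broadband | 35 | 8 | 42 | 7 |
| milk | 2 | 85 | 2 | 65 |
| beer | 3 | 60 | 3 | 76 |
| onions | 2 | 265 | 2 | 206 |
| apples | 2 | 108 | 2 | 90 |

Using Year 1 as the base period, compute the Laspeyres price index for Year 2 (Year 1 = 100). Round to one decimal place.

103.3

Laspeyres price index uses base-period quantities as weights.
ΣP(Year 2)·Q(Year 1) = 8×42 + 42×8 + 2×85 + 3×60 + 2×265 + 2×108 = 336 + 336 + 170 + 180 + 530 + 216 = 1768
ΣP(Year 1)·Q(Year 1) = 8×42 + 35×8 + 2×85 + 3×60 + 2×265 + 2×108 = 336 + 280 + 170 + 180 + 530 + 216 = 1712
Index = 1768 / 1712 × 100 = 103.2710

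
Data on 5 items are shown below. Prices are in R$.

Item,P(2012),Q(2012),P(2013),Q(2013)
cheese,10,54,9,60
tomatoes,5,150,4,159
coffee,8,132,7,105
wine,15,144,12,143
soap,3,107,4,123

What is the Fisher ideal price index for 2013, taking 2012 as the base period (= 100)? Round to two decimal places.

Laspeyres component (base-period weights):
ΣP(2013)Q(2012) = 9×54 + 4×150 + 7×132 + 12×144 + 4×107 = 486 + 600 + 924 + 1728 + 428 = 4166
ΣP(2012)Q(2012) = 10×54 + 5×150 + 8×132 + 15×144 + 3×107 = 540 + 750 + 1056 + 2160 + 321 = 4827
L = 4166 / 4827 × 100 = 86.3062
Paasche component (current-period weights):
ΣP(2013)Q(2013) = 9×60 + 4×159 + 7×105 + 12×143 + 4×123 = 540 + 636 + 735 + 1716 + 492 = 4119
ΣP(2012)Q(2013) = 10×60 + 5×159 + 8×105 + 15×143 + 3×123 = 600 + 795 + 840 + 2145 + 369 = 4749
P = 4119 / 4749 × 100 = 86.7340
Fisher = √(L × P) = √(86.3062 × 86.7340) = 86.5199

86.52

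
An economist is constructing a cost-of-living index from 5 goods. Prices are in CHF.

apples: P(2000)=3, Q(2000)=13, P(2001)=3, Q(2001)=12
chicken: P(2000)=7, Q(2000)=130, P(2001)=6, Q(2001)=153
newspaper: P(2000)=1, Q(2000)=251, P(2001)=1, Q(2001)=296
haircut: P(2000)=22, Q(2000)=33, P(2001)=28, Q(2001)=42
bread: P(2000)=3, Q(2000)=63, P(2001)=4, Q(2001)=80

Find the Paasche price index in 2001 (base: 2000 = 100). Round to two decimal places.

106.97

Paasche price index uses current-period quantities as weights.
ΣP(2001)·Q(2001) = 3×12 + 6×153 + 1×296 + 28×42 + 4×80 = 36 + 918 + 296 + 1176 + 320 = 2746
ΣP(2000)·Q(2001) = 3×12 + 7×153 + 1×296 + 22×42 + 3×80 = 36 + 1071 + 296 + 924 + 240 = 2567
Index = 2746 / 2567 × 100 = 106.9731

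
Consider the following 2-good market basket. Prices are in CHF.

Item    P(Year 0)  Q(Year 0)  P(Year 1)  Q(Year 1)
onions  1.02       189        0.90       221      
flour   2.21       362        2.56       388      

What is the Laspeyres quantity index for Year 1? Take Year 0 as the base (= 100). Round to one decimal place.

109.1

Laspeyres quantity index uses base-period prices as weights.
ΣP(Year 0)·Q(Year 1) = 1.02×221 + 2.21×388 = 225.42 + 857.48 = 1082.9
ΣP(Year 0)·Q(Year 0) = 1.02×189 + 2.21×362 = 192.78 + 800.02 = 992.8
Index = 1082.9 / 992.8 × 100 = 109.0753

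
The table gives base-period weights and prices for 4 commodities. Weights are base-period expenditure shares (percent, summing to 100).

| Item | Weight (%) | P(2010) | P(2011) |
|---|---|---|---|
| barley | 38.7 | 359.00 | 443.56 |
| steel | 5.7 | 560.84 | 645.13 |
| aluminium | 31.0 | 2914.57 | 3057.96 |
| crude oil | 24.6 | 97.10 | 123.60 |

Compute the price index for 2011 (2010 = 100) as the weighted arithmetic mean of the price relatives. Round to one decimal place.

barley: 38.7 × (443.56/359.00) = 38.7 × 1.235543 = 47.8155
steel: 5.7 × (645.13/560.84) = 5.7 × 1.150292 = 6.5567
aluminium: 31.0 × (3057.96/2914.57) = 31.0 × 1.049198 = 32.5251
crude oil: 24.6 × (123.60/97.10) = 24.6 × 1.272915 = 31.3137
Index = Σ wᵢ·(p₁ᵢ/p₀ᵢ) = 47.8155 + 6.5567 + 32.5251 + 31.3137 = 118.2110

118.2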